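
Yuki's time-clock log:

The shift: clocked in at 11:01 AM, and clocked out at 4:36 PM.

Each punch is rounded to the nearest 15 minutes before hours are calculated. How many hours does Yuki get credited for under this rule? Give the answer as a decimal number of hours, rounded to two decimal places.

5.50 hours

The shift: in 11:01 AM→11:00 AM, out 4:36 PM→4:30 PM; 5 h 30 min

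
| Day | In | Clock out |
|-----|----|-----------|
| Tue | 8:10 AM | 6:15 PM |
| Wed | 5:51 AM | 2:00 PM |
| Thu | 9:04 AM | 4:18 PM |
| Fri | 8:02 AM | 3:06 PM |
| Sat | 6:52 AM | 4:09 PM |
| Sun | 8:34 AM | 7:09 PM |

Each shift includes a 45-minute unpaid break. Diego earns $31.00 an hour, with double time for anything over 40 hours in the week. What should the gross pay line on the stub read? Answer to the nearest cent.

$1729.80

Tue: 8:10 AM–6:15 PM = 10 h 5 min; less 45 min break → 9 h 20 min
Wed: 5:51 AM–2:00 PM = 8 h 9 min; less 45 min break → 7 h 24 min
Thu: 9:04 AM–4:18 PM = 7 h 14 min; less 45 min break → 6 h 29 min
Fri: 8:02 AM–3:06 PM = 7 h 4 min; less 45 min break → 6 h 19 min
Sat: 6:52 AM–4:09 PM = 9 h 17 min; less 45 min break → 8 h 32 min
Sun: 8:34 AM–7:09 PM = 10 h 35 min; less 45 min break → 9 h 50 min
Total worked: 47 h 54 min = 2874 min.
Regular 40 h 0 min = 2400 min at $31.00/h; overtime 7 h 54 min = 474 min at $62.00/h.
Pay = (2400 × $31.00 + 474 × $62.00) ÷ 60 = $1729.80.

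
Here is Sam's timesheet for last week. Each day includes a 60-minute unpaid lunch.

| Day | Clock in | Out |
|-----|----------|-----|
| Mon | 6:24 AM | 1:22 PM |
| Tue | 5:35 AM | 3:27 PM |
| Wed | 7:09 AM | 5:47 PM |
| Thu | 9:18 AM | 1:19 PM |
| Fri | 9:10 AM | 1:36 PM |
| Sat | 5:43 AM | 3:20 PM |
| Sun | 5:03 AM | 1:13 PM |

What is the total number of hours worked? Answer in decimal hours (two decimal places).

46.70 hours

Mon: 6:24 AM–1:22 PM = 6 h 58 min; less 60 min break → 5 h 58 min
Tue: 5:35 AM–3:27 PM = 9 h 52 min; less 60 min break → 8 h 52 min
Wed: 7:09 AM–5:47 PM = 10 h 38 min; less 60 min break → 9 h 38 min
Thu: 9:18 AM–1:19 PM = 4 h 1 min; less 60 min break → 3 h 1 min
Fri: 9:10 AM–1:36 PM = 4 h 26 min; less 60 min break → 3 h 26 min
Sat: 5:43 AM–3:20 PM = 9 h 37 min; less 60 min break → 8 h 37 min
Sun: 5:03 AM–1:13 PM = 8 h 10 min; less 60 min break → 7 h 10 min
Total: 5 h 58 min + 8 h 52 min + 9 h 38 min + 3 h 1 min + 3 h 26 min + 8 h 37 min + 7 h 10 min = 46 h 42 min.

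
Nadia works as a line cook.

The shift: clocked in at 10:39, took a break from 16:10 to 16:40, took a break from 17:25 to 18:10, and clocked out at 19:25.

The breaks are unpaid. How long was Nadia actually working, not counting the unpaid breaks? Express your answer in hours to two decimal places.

The shift: 10:39–19:25 = 8 h 46 min; less 75 min break → 7 h 31 min

7.52 hours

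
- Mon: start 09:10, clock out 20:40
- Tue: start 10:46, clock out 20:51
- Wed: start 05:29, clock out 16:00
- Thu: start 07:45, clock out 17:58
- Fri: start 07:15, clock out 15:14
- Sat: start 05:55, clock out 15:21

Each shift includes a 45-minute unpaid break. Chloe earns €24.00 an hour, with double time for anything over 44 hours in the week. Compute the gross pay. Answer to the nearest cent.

Mon: 09:10–20:40 = 11 h 30 min; less 45 min break → 10 h 45 min
Tue: 10:46–20:51 = 10 h 5 min; less 45 min break → 9 h 20 min
Wed: 05:29–16:00 = 10 h 31 min; less 45 min break → 9 h 46 min
Thu: 07:45–17:58 = 10 h 13 min; less 45 min break → 9 h 28 min
Fri: 07:15–15:14 = 7 h 59 min; less 45 min break → 7 h 14 min
Sat: 05:55–15:21 = 9 h 26 min; less 45 min break → 8 h 41 min
Total worked: 55 h 14 min = 3314 min.
Regular 44 h 0 min = 2640 min at €24.00/h; overtime 11 h 14 min = 674 min at €48.00/h.
Pay = (2640 × €24.00 + 674 × €48.00) ÷ 60 = €1595.20.

€1595.20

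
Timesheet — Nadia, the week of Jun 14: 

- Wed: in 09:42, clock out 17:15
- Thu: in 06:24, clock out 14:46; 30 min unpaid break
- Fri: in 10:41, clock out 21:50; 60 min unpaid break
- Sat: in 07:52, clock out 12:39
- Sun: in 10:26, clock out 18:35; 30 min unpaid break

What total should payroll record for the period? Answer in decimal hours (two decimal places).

Wed: 09:42–17:15 = 7 h 33 min
Thu: 06:24–14:46 = 8 h 22 min; less 30 min break → 7 h 52 min
Fri: 10:41–21:50 = 11 h 9 min; less 60 min break → 10 h 9 min
Sat: 07:52–12:39 = 4 h 47 min
Sun: 10:26–18:35 = 8 h 9 min; less 30 min break → 7 h 39 min
Total: 7 h 33 min + 7 h 52 min + 10 h 9 min + 4 h 47 min + 7 h 39 min = 38 h 0 min.

38.00 hours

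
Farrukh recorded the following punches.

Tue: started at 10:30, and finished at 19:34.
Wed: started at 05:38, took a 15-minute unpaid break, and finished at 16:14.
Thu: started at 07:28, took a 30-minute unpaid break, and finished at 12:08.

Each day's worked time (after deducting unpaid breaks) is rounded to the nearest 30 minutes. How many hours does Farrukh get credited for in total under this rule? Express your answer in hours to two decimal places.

23.50 hours

Tue: 10:30–19:34 = 9 h 4 min → rounds to 9 h 0 min
Wed: 05:38–16:14 = 10 h 36 min − 15 min = 10 h 21 min → rounds to 10 h 30 min
Thu: 07:28–12:08 = 4 h 40 min − 30 min = 4 h 10 min → rounds to 4 h 0 min
Total credited: 23 h 30 min.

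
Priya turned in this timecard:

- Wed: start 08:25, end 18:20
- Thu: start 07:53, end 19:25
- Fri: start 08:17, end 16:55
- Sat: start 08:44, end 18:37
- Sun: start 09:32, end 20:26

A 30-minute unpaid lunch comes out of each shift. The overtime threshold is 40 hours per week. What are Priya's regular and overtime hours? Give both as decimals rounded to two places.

Wed: 08:25–18:20 = 9 h 55 min; less 30 min break → 9 h 25 min
Thu: 07:53–19:25 = 11 h 32 min; less 30 min break → 11 h 2 min
Fri: 08:17–16:55 = 8 h 38 min; less 30 min break → 8 h 8 min
Sat: 08:44–18:37 = 9 h 53 min; less 30 min break → 9 h 23 min
Sun: 09:32–20:26 = 10 h 54 min; less 30 min break → 10 h 24 min
Total worked: 48 h 22 min = 48.37 h.
Threshold 40 h → overtime 8 h 22 min, regular 40 h 0 min.

Regular 40.00 hours, overtime 8.37 hours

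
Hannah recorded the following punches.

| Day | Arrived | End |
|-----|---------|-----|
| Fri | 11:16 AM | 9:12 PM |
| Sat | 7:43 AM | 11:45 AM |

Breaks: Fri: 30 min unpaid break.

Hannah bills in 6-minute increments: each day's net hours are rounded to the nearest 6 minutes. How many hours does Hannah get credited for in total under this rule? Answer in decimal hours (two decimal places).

Fri: 11:16 AM–9:12 PM = 9 h 56 min − 30 min = 9 h 26 min → rounds to 9 h 24 min
Sat: 7:43 AM–11:45 AM = 4 h 2 min → rounds to 4 h 0 min
Total credited: 13 h 24 min.

13.40 hours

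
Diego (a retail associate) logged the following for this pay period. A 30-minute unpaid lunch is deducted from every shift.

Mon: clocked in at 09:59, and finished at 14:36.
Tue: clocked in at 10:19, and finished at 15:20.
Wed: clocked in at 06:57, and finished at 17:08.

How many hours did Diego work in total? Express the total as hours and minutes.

18 h 19 min

Mon: 09:59–14:36 = 4 h 37 min; less 30 min break → 4 h 7 min
Tue: 10:19–15:20 = 5 h 1 min; less 30 min break → 4 h 31 min
Wed: 06:57–17:08 = 10 h 11 min; less 30 min break → 9 h 41 min
Total: 4 h 7 min + 4 h 31 min + 9 h 41 min = 18 h 19 min.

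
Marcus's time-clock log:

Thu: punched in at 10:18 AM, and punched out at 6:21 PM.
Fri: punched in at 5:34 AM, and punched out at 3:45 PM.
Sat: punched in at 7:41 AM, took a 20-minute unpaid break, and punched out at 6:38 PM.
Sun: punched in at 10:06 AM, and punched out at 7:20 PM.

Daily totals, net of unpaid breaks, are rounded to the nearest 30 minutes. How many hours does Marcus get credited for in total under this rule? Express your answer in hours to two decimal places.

Thu: 10:18 AM–6:21 PM = 8 h 3 min → rounds to 8 h 0 min
Fri: 5:34 AM–3:45 PM = 10 h 11 min → rounds to 10 h 0 min
Sat: 7:41 AM–6:38 PM = 10 h 57 min − 20 min = 10 h 37 min → rounds to 10 h 30 min
Sun: 10:06 AM–7:20 PM = 9 h 14 min → rounds to 9 h 0 min
Total credited: 37 h 30 min.

37.50 hours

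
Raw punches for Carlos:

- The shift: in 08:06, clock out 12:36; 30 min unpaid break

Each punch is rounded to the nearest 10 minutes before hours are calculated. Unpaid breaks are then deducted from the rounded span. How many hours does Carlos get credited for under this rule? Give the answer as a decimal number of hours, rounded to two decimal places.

4.00 hours

The shift: in 08:06→08:10, out 12:36→12:40; 4 h 30 min − 30 min = 4 h 0 min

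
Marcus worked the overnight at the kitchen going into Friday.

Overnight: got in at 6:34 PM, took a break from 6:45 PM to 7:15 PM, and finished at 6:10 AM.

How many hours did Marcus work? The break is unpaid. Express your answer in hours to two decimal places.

11.10 hours

Overnight: 6:34 PM → midnight = 5 h 26 min; midnight → 6:10 AM = 6 h 10 min; span 11 h 36 min; less 30 min break → 11 h 6 min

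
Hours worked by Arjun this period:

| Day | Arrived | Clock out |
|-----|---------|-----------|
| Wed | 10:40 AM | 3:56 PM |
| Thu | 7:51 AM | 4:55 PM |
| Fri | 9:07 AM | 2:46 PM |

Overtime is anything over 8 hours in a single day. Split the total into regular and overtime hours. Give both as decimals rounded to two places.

Regular 18.92 hours, overtime 1.07 hours

Wed: 10:40 AM–3:56 PM = 5 h 16 min
Thu: 7:51 AM–4:55 PM = 9 h 4 min
Fri: 9:07 AM–2:46 PM = 5 h 39 min
Wed reg 5 h 16 min / OT 0 h 0 min; Thu reg 8 h 0 min / OT 1 h 4 min; Fri reg 5 h 39 min / OT 0 h 0 min.
Totals: regular 18 h 55 min, overtime 1 h 4 min.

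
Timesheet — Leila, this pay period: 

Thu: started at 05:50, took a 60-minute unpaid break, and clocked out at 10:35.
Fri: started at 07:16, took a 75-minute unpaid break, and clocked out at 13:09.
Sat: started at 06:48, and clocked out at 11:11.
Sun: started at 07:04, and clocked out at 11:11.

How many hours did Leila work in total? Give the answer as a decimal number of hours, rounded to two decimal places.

16.88 hours

Thu: 05:50–10:35 = 4 h 45 min; less 60 min break → 3 h 45 min
Fri: 07:16–13:09 = 5 h 53 min; less 75 min break → 4 h 38 min
Sat: 06:48–11:11 = 4 h 23 min
Sun: 07:04–11:11 = 4 h 7 min
Total: 3 h 45 min + 4 h 38 min + 4 h 23 min + 4 h 7 min = 16 h 53 min.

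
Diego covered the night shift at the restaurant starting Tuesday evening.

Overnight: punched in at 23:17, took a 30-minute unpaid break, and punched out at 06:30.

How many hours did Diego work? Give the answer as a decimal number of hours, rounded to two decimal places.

Overnight: 23:17 → midnight = 0 h 43 min; midnight → 06:30 = 6 h 30 min; span 7 h 13 min; less 30 min break → 6 h 43 min

6.72 hours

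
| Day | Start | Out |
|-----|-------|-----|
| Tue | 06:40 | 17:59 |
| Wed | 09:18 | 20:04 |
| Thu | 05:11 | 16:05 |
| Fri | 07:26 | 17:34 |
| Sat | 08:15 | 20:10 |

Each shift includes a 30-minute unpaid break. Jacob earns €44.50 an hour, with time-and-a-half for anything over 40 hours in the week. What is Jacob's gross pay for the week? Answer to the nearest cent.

€2616.60

Tue: 06:40–17:59 = 11 h 19 min; less 30 min break → 10 h 49 min
Wed: 09:18–20:04 = 10 h 46 min; less 30 min break → 10 h 16 min
Thu: 05:11–16:05 = 10 h 54 min; less 30 min break → 10 h 24 min
Fri: 07:26–17:34 = 10 h 8 min; less 30 min break → 9 h 38 min
Sat: 08:15–20:10 = 11 h 55 min; less 30 min break → 11 h 25 min
Total worked: 52 h 32 min = 3152 min.
Regular 40 h 0 min = 2400 min at €44.50/h; overtime 12 h 32 min = 752 min at €66.75/h.
Pay = (2400 × €44.50 + 752 × €66.75) ÷ 60 = €2616.60.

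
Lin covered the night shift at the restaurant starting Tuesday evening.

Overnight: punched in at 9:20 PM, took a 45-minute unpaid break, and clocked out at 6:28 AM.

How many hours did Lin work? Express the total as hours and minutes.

8 h 23 min

Overnight: 9:20 PM → midnight = 2 h 40 min; midnight → 6:28 AM = 6 h 28 min; span 9 h 8 min; less 45 min break → 8 h 23 min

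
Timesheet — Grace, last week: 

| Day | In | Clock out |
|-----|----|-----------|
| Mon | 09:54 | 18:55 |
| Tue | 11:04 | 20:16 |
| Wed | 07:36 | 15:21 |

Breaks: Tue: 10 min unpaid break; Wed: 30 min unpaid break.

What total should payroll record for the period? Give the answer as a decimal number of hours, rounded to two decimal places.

Mon: 09:54–18:55 = 9 h 1 min
Tue: 11:04–20:16 = 9 h 12 min; less 10 min break → 9 h 2 min
Wed: 07:36–15:21 = 7 h 45 min; less 30 min break → 7 h 15 min
Total: 9 h 1 min + 9 h 2 min + 7 h 15 min = 25 h 18 min.

25.30 hours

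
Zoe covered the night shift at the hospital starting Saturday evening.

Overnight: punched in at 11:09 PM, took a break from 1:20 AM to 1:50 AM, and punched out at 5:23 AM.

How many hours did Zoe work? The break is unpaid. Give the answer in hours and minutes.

5 h 44 min

Overnight: 11:09 PM → midnight = 0 h 51 min; midnight → 5:23 AM = 5 h 23 min; span 6 h 14 min; less 30 min break → 5 h 44 min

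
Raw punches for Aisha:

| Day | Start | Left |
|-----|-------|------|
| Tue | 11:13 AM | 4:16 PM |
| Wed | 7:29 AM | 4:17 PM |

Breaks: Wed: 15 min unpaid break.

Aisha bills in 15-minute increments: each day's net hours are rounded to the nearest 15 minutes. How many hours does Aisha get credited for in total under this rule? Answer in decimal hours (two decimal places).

Tue: 11:13 AM–4:16 PM = 5 h 3 min → rounds to 5 h 0 min
Wed: 7:29 AM–4:17 PM = 8 h 48 min − 15 min = 8 h 33 min → rounds to 8 h 30 min
Total credited: 13 h 30 min.

13.50 hours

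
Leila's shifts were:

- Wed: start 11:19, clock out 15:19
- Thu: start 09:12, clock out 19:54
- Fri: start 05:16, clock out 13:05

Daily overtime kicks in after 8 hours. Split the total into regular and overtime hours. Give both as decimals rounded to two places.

Wed: 11:19–15:19 = 4 h 0 min
Thu: 09:12–19:54 = 10 h 42 min
Fri: 05:16–13:05 = 7 h 49 min
Wed reg 4 h 0 min / OT 0 h 0 min; Thu reg 8 h 0 min / OT 2 h 42 min; Fri reg 7 h 49 min / OT 0 h 0 min.
Totals: regular 19 h 49 min, overtime 2 h 42 min.

Regular 19.82 hours, overtime 2.70 hours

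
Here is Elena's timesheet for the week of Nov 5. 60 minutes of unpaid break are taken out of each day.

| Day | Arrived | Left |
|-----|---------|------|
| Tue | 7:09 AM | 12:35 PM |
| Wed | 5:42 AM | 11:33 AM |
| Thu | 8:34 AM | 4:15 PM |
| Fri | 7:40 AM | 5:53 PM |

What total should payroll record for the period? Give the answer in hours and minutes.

25 h 11 min

Tue: 7:09 AM–12:35 PM = 5 h 26 min; less 60 min break → 4 h 26 min
Wed: 5:42 AM–11:33 AM = 5 h 51 min; less 60 min break → 4 h 51 min
Thu: 8:34 AM–4:15 PM = 7 h 41 min; less 60 min break → 6 h 41 min
Fri: 7:40 AM–5:53 PM = 10 h 13 min; less 60 min break → 9 h 13 min
Total: 4 h 26 min + 4 h 51 min + 6 h 41 min + 9 h 13 min = 25 h 11 min.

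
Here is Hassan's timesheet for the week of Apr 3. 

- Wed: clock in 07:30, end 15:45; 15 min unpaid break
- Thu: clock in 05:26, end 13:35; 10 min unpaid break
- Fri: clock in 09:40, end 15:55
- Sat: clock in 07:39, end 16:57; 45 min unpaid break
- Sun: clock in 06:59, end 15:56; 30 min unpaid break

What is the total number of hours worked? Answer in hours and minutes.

39 h 14 min

Wed: 07:30–15:45 = 8 h 15 min; less 15 min break → 8 h 0 min
Thu: 05:26–13:35 = 8 h 9 min; less 10 min break → 7 h 59 min
Fri: 09:40–15:55 = 6 h 15 min
Sat: 07:39–16:57 = 9 h 18 min; less 45 min break → 8 h 33 min
Sun: 06:59–15:56 = 8 h 57 min; less 30 min break → 8 h 27 min
Total: 8 h 0 min + 7 h 59 min + 6 h 15 min + 8 h 33 min + 8 h 27 min = 39 h 14 min.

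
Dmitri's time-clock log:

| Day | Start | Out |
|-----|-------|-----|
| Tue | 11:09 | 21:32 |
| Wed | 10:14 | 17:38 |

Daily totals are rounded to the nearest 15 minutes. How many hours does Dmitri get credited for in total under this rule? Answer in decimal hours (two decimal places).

18.00 hours

Tue: 11:09–21:32 = 10 h 23 min → rounds to 10 h 30 min
Wed: 10:14–17:38 = 7 h 24 min → rounds to 7 h 30 min
Total credited: 18 h 0 min.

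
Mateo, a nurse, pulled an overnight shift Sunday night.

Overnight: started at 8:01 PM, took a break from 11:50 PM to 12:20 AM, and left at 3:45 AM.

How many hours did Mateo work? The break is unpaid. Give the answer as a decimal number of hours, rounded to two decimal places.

Overnight: 8:01 PM → midnight = 3 h 59 min; midnight → 3:45 AM = 3 h 45 min; span 7 h 44 min; less 30 min break → 7 h 14 min

7.23 hours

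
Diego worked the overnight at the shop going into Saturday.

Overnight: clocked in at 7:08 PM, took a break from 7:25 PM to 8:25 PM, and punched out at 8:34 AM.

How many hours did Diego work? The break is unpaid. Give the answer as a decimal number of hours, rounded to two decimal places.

12.43 hours

Overnight: 7:08 PM → midnight = 4 h 52 min; midnight → 8:34 AM = 8 h 34 min; span 13 h 26 min; less 60 min break → 12 h 26 min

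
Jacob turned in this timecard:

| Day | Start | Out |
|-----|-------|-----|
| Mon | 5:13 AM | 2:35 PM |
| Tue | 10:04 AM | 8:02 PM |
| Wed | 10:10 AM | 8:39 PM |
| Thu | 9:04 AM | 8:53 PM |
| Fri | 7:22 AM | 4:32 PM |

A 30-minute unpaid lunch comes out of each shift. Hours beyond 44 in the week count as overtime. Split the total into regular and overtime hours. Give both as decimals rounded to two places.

Regular 44.00 hours, overtime 4.30 hours

Mon: 5:13 AM–2:35 PM = 9 h 22 min; less 30 min break → 8 h 52 min
Tue: 10:04 AM–8:02 PM = 9 h 58 min; less 30 min break → 9 h 28 min
Wed: 10:10 AM–8:39 PM = 10 h 29 min; less 30 min break → 9 h 59 min
Thu: 9:04 AM–8:53 PM = 11 h 49 min; less 30 min break → 11 h 19 min
Fri: 7:22 AM–4:32 PM = 9 h 10 min; less 30 min break → 8 h 40 min
Total worked: 48 h 18 min = 48.30 h.
Threshold 44 h → overtime 4 h 18 min, regular 44 h 0 min.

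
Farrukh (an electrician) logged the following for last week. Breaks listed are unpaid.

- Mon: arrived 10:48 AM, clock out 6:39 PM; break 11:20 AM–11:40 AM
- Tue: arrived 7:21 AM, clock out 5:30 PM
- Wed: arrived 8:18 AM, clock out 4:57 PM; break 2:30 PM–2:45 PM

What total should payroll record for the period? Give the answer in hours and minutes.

26 h 4 min

Mon: 10:48 AM–6:39 PM = 7 h 51 min; less 20 min break → 7 h 31 min
Tue: 7:21 AM–5:30 PM = 10 h 9 min
Wed: 8:18 AM–4:57 PM = 8 h 39 min; less 15 min break → 8 h 24 min
Total: 7 h 31 min + 10 h 9 min + 8 h 24 min = 26 h 4 min.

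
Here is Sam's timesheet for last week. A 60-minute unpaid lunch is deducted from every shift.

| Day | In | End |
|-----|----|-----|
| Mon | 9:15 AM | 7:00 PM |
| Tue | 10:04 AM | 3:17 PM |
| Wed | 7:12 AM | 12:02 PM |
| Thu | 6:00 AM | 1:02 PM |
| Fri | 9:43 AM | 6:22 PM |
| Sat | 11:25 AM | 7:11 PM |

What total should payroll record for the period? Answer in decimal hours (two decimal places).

Mon: 9:15 AM–7:00 PM = 9 h 45 min; less 60 min break → 8 h 45 min
Tue: 10:04 AM–3:17 PM = 5 h 13 min; less 60 min break → 4 h 13 min
Wed: 7:12 AM–12:02 PM = 4 h 50 min; less 60 min break → 3 h 50 min
Thu: 6:00 AM–1:02 PM = 7 h 2 min; less 60 min break → 6 h 2 min
Fri: 9:43 AM–6:22 PM = 8 h 39 min; less 60 min break → 7 h 39 min
Sat: 11:25 AM–7:11 PM = 7 h 46 min; less 60 min break → 6 h 46 min
Total: 8 h 45 min + 4 h 13 min + 3 h 50 min + 6 h 2 min + 7 h 39 min + 6 h 46 min = 37 h 15 min.

37.25 hours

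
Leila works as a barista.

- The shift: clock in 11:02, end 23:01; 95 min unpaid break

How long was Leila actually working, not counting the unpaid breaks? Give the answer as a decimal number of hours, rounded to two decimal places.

The shift: 11:02–23:01 = 11 h 59 min; less 95 min break → 10 h 24 min

10.40 hours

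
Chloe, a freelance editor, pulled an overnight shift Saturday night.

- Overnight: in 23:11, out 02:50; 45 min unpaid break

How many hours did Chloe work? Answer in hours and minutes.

Overnight: 23:11 → midnight = 0 h 49 min; midnight → 02:50 = 2 h 50 min; span 3 h 39 min; less 45 min break → 2 h 54 min

2 h 54 min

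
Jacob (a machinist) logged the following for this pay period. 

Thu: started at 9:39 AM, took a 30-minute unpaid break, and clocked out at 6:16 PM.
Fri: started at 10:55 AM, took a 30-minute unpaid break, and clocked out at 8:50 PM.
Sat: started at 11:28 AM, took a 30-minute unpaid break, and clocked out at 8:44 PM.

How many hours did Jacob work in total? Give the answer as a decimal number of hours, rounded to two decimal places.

26.30 hours

Thu: 9:39 AM–6:16 PM = 8 h 37 min; less 30 min break → 8 h 7 min
Fri: 10:55 AM–8:50 PM = 9 h 55 min; less 30 min break → 9 h 25 min
Sat: 11:28 AM–8:44 PM = 9 h 16 min; less 30 min break → 8 h 46 min
Total: 8 h 7 min + 9 h 25 min + 8 h 46 min = 26 h 18 min.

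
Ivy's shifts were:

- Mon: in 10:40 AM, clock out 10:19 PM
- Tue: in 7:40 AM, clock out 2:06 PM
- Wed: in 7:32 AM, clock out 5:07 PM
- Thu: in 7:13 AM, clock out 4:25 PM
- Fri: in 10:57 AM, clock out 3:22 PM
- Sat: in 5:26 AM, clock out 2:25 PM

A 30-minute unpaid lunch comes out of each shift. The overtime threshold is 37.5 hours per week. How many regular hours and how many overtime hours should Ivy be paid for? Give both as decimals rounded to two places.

Regular 37.50 hours, overtime 9.77 hours

Mon: 10:40 AM–10:19 PM = 11 h 39 min; less 30 min break → 11 h 9 min
Tue: 7:40 AM–2:06 PM = 6 h 26 min; less 30 min break → 5 h 56 min
Wed: 7:32 AM–5:07 PM = 9 h 35 min; less 30 min break → 9 h 5 min
Thu: 7:13 AM–4:25 PM = 9 h 12 min; less 30 min break → 8 h 42 min
Fri: 10:57 AM–3:22 PM = 4 h 25 min; less 30 min break → 3 h 55 min
Sat: 5:26 AM–2:25 PM = 8 h 59 min; less 30 min break → 8 h 29 min
Total worked: 47 h 16 min = 47.27 h.
Threshold 37.5 h → overtime 9 h 46 min, regular 37 h 30 min.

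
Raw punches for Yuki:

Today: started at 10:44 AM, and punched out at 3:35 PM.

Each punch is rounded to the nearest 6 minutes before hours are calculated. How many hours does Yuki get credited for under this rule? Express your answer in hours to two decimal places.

4.90 hours

Today: in 10:44 AM→10:42 AM, out 3:35 PM→3:36 PM; 4 h 54 min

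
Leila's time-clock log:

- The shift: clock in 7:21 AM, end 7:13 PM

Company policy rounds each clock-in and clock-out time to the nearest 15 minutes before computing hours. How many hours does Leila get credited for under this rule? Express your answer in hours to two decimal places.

12.00 hours

The shift: in 7:21 AM→7:15 AM, out 7:13 PM→7:15 PM; 12 h 0 min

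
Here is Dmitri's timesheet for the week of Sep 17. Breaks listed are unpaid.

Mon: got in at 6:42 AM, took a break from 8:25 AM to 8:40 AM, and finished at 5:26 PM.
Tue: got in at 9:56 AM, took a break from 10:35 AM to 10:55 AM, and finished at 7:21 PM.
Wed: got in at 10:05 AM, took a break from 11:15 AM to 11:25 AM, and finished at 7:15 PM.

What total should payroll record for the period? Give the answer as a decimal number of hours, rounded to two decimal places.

Mon: 6:42 AM–5:26 PM = 10 h 44 min; less 15 min break → 10 h 29 min
Tue: 9:56 AM–7:21 PM = 9 h 25 min; less 20 min break → 9 h 5 min
Wed: 10:05 AM–7:15 PM = 9 h 10 min; less 10 min break → 9 h 0 min
Total: 10 h 29 min + 9 h 5 min + 9 h 0 min = 28 h 34 min.

28.57 hours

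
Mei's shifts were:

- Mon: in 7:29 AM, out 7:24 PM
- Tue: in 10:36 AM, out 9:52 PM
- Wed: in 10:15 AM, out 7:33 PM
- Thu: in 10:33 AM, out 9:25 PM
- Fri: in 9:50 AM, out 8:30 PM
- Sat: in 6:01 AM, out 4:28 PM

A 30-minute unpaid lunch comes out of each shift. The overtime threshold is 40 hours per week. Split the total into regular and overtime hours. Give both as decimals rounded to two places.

Mon: 7:29 AM–7:24 PM = 11 h 55 min; less 30 min break → 11 h 25 min
Tue: 10:36 AM–9:52 PM = 11 h 16 min; less 30 min break → 10 h 46 min
Wed: 10:15 AM–7:33 PM = 9 h 18 min; less 30 min break → 8 h 48 min
Thu: 10:33 AM–9:25 PM = 10 h 52 min; less 30 min break → 10 h 22 min
Fri: 9:50 AM–8:30 PM = 10 h 40 min; less 30 min break → 10 h 10 min
Sat: 6:01 AM–4:28 PM = 10 h 27 min; less 30 min break → 9 h 57 min
Total worked: 61 h 28 min = 61.47 h.
Threshold 40 h → overtime 21 h 28 min, regular 40 h 0 min.

Regular 40.00 hours, overtime 21.47 hours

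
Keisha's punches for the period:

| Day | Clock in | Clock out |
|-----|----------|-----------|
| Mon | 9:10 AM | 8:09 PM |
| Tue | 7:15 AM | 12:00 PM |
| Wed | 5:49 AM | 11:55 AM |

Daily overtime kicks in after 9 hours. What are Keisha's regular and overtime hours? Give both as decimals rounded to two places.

Mon: 9:10 AM–8:09 PM = 10 h 59 min
Tue: 7:15 AM–12:00 PM = 4 h 45 min
Wed: 5:49 AM–11:55 AM = 6 h 6 min
Mon reg 9 h 0 min / OT 1 h 59 min; Tue reg 4 h 45 min / OT 0 h 0 min; Wed reg 6 h 6 min / OT 0 h 0 min.
Totals: regular 19 h 51 min, overtime 1 h 59 min.

Regular 19.85 hours, overtime 1.98 hours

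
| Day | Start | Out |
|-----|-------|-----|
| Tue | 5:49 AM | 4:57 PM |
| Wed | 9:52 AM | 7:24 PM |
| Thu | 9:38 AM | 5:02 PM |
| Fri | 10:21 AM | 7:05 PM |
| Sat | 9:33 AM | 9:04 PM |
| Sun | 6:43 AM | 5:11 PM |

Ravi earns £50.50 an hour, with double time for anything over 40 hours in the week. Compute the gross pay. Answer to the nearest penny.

Tue: 5:49 AM–4:57 PM = 11 h 8 min
Wed: 9:52 AM–7:24 PM = 9 h 32 min
Thu: 9:38 AM–5:02 PM = 7 h 24 min
Fri: 10:21 AM–7:05 PM = 8 h 44 min
Sat: 9:33 AM–9:04 PM = 11 h 31 min
Sun: 6:43 AM–5:11 PM = 10 h 28 min
Total worked: 58 h 47 min = 3527 min.
Regular 40 h 0 min = 2400 min at £50.50/h; overtime 18 h 47 min = 1127 min at £101.00/h.
Pay = (2400 × £50.50 + 1127 × £101.00) ÷ 60 = £3917.12.

£3917.12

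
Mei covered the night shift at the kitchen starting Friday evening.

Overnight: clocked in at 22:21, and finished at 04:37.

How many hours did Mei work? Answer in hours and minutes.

6 h 16 min

Overnight: 22:21 → midnight = 1 h 39 min; midnight → 04:37 = 4 h 37 min; span 6 h 16 min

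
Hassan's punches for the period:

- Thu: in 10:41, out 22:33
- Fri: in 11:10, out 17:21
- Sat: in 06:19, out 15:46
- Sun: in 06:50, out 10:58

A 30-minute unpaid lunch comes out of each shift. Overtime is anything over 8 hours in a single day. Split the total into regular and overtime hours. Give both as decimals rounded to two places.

Thu: 10:41–22:33 = 11 h 52 min; less 30 min break → 11 h 22 min
Fri: 11:10–17:21 = 6 h 11 min; less 30 min break → 5 h 41 min
Sat: 06:19–15:46 = 9 h 27 min; less 30 min break → 8 h 57 min
Sun: 06:50–10:58 = 4 h 8 min; less 30 min break → 3 h 38 min
Thu reg 8 h 0 min / OT 3 h 22 min; Fri reg 5 h 41 min / OT 0 h 0 min; Sat reg 8 h 0 min / OT 0 h 57 min; Sun reg 3 h 38 min / OT 0 h 0 min.
Totals: regular 25 h 19 min, overtime 4 h 19 min.

Regular 25.32 hours, overtime 4.32 hours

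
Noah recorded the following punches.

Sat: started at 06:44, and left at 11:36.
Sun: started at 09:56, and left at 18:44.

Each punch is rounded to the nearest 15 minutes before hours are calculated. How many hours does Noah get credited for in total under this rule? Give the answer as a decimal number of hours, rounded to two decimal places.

13.50 hours

Sat: in 06:44→06:45, out 11:36→11:30; 4 h 45 min
Sun: in 09:56→10:00, out 18:44→18:45; 8 h 45 min
Total credited: 13 h 30 min.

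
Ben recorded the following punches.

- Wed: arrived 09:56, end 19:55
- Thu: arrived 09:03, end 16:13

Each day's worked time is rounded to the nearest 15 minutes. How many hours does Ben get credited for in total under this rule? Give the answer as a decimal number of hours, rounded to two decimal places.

Wed: 09:56–19:55 = 9 h 59 min → rounds to 10 h 0 min
Thu: 09:03–16:13 = 7 h 10 min → rounds to 7 h 15 min
Total credited: 17 h 15 min.

17.25 hours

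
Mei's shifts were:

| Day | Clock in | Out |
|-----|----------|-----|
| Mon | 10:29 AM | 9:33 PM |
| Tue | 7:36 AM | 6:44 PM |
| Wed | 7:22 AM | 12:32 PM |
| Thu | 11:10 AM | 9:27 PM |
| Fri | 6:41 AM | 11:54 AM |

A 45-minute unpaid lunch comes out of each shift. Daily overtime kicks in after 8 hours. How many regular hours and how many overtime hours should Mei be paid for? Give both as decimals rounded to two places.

Regular 32.88 hours, overtime 6.23 hours

Mon: 10:29 AM–9:33 PM = 11 h 4 min; less 45 min break → 10 h 19 min
Tue: 7:36 AM–6:44 PM = 11 h 8 min; less 45 min break → 10 h 23 min
Wed: 7:22 AM–12:32 PM = 5 h 10 min; less 45 min break → 4 h 25 min
Thu: 11:10 AM–9:27 PM = 10 h 17 min; less 45 min break → 9 h 32 min
Fri: 6:41 AM–11:54 AM = 5 h 13 min; less 45 min break → 4 h 28 min
Mon reg 8 h 0 min / OT 2 h 19 min; Tue reg 8 h 0 min / OT 2 h 23 min; Wed reg 4 h 25 min / OT 0 h 0 min; Thu reg 8 h 0 min / OT 1 h 32 min; Fri reg 4 h 28 min / OT 0 h 0 min.
Totals: regular 32 h 53 min, overtime 6 h 14 min.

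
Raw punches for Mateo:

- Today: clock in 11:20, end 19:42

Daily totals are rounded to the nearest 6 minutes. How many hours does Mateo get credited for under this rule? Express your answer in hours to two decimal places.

Today: 11:20–19:42 = 8 h 22 min → rounds to 8 h 24 min

8.40 hours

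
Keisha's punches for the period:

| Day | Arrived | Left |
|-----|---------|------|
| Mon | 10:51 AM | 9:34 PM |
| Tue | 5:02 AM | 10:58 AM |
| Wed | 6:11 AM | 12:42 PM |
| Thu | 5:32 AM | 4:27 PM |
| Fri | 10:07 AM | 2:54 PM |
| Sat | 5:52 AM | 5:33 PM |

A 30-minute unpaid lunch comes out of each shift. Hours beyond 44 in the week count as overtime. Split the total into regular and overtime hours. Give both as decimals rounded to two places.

Regular 44.00 hours, overtime 3.55 hours

Mon: 10:51 AM–9:34 PM = 10 h 43 min; less 30 min break → 10 h 13 min
Tue: 5:02 AM–10:58 AM = 5 h 56 min; less 30 min break → 5 h 26 min
Wed: 6:11 AM–12:42 PM = 6 h 31 min; less 30 min break → 6 h 1 min
Thu: 5:32 AM–4:27 PM = 10 h 55 min; less 30 min break → 10 h 25 min
Fri: 10:07 AM–2:54 PM = 4 h 47 min; less 30 min break → 4 h 17 min
Sat: 5:52 AM–5:33 PM = 11 h 41 min; less 30 min break → 11 h 11 min
Total worked: 47 h 33 min = 47.55 h.
Threshold 44 h → overtime 3 h 33 min, regular 44 h 0 min.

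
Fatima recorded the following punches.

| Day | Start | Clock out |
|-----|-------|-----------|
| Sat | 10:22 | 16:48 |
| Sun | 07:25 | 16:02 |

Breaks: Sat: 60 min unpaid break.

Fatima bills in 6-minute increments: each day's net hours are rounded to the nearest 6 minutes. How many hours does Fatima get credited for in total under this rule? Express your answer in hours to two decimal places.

14.00 hours

Sat: 10:22–16:48 = 6 h 26 min − 60 min = 5 h 26 min → rounds to 5 h 24 min
Sun: 07:25–16:02 = 8 h 37 min → rounds to 8 h 36 min
Total credited: 14 h 0 min.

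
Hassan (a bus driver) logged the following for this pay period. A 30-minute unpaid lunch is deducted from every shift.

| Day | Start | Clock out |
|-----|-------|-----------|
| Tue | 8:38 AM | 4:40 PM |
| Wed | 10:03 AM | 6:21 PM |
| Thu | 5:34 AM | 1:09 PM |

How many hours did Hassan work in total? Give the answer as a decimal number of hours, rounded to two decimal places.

Tue: 8:38 AM–4:40 PM = 8 h 2 min; less 30 min break → 7 h 32 min
Wed: 10:03 AM–6:21 PM = 8 h 18 min; less 30 min break → 7 h 48 min
Thu: 5:34 AM–1:09 PM = 7 h 35 min; less 30 min break → 7 h 5 min
Total: 7 h 32 min + 7 h 48 min + 7 h 5 min = 22 h 25 min.

22.42 hours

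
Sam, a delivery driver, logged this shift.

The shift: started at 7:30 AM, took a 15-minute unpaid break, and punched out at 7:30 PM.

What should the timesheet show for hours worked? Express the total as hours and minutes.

11 h 45 min

The shift: 7:30 AM–7:30 PM = 12 h 0 min; less 15 min break → 11 h 45 min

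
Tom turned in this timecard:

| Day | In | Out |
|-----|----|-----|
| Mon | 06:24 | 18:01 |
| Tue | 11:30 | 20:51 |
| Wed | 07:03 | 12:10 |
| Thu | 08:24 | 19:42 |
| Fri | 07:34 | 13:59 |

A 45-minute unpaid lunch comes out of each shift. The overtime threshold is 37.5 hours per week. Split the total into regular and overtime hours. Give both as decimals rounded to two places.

Regular 37.50 hours, overtime 2.55 hours

Mon: 06:24–18:01 = 11 h 37 min; less 45 min break → 10 h 52 min
Tue: 11:30–20:51 = 9 h 21 min; less 45 min break → 8 h 36 min
Wed: 07:03–12:10 = 5 h 7 min; less 45 min break → 4 h 22 min
Thu: 08:24–19:42 = 11 h 18 min; less 45 min break → 10 h 33 min
Fri: 07:34–13:59 = 6 h 25 min; less 45 min break → 5 h 40 min
Total worked: 40 h 3 min = 40.05 h.
Threshold 37.5 h → overtime 2 h 33 min, regular 37 h 30 min.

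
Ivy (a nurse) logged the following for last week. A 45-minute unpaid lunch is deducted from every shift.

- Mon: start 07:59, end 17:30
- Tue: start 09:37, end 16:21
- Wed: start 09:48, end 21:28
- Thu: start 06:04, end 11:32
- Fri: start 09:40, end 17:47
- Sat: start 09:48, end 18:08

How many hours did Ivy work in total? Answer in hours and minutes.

Mon: 07:59–17:30 = 9 h 31 min; less 45 min break → 8 h 46 min
Tue: 09:37–16:21 = 6 h 44 min; less 45 min break → 5 h 59 min
Wed: 09:48–21:28 = 11 h 40 min; less 45 min break → 10 h 55 min
Thu: 06:04–11:32 = 5 h 28 min; less 45 min break → 4 h 43 min
Fri: 09:40–17:47 = 8 h 7 min; less 45 min break → 7 h 22 min
Sat: 09:48–18:08 = 8 h 20 min; less 45 min break → 7 h 35 min
Total: 8 h 46 min + 5 h 59 min + 10 h 55 min + 4 h 43 min + 7 h 22 min + 7 h 35 min = 45 h 20 min.

45 h 20 min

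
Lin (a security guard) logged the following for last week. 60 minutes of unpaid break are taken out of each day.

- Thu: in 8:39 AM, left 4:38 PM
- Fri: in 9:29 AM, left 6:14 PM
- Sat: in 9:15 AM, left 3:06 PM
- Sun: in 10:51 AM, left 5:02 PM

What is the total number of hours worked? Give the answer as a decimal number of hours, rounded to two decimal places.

Thu: 8:39 AM–4:38 PM = 7 h 59 min; less 60 min break → 6 h 59 min
Fri: 9:29 AM–6:14 PM = 8 h 45 min; less 60 min break → 7 h 45 min
Sat: 9:15 AM–3:06 PM = 5 h 51 min; less 60 min break → 4 h 51 min
Sun: 10:51 AM–5:02 PM = 6 h 11 min; less 60 min break → 5 h 11 min
Total: 6 h 59 min + 7 h 45 min + 4 h 51 min + 5 h 11 min = 24 h 46 min.

24.77 hours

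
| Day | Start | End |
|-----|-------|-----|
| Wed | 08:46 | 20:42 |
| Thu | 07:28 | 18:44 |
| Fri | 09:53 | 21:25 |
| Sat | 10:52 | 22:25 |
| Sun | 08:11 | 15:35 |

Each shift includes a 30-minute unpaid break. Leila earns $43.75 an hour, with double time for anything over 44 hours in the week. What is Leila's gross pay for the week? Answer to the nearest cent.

Wed: 08:46–20:42 = 11 h 56 min; less 30 min break → 11 h 26 min
Thu: 07:28–18:44 = 11 h 16 min; less 30 min break → 10 h 46 min
Fri: 09:53–21:25 = 11 h 32 min; less 30 min break → 11 h 2 min
Sat: 10:52–22:25 = 11 h 33 min; less 30 min break → 11 h 3 min
Sun: 08:11–15:35 = 7 h 24 min; less 30 min break → 6 h 54 min
Total worked: 51 h 11 min = 3071 min.
Regular 44 h 0 min = 2640 min at $43.75/h; overtime 7 h 11 min = 431 min at $87.50/h.
Pay = (2640 × $43.75 + 431 × $87.50) ÷ 60 = $2553.54.

$2553.54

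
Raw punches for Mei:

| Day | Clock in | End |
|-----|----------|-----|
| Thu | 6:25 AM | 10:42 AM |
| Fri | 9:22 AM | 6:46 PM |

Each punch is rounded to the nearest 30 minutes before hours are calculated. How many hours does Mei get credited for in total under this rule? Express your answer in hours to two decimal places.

Thu: in 6:25 AM→6:30 AM, out 10:42 AM→10:30 AM; 4 h 0 min
Fri: in 9:22 AM→9:30 AM, out 6:46 PM→7:00 PM; 9 h 30 min
Total credited: 13 h 30 min.

13.50 hours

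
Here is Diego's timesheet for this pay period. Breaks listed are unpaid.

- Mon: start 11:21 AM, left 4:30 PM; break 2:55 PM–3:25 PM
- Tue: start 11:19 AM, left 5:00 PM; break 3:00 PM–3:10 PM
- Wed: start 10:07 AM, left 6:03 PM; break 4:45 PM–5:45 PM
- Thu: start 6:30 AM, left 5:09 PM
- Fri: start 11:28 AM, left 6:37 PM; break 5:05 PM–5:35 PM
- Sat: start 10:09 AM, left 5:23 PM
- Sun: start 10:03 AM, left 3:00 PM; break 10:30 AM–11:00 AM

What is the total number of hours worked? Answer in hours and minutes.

Mon: 11:21 AM–4:30 PM = 5 h 9 min; less 30 min break → 4 h 39 min
Tue: 11:19 AM–5:00 PM = 5 h 41 min; less 10 min break → 5 h 31 min
Wed: 10:07 AM–6:03 PM = 7 h 56 min; less 60 min break → 6 h 56 min
Thu: 6:30 AM–5:09 PM = 10 h 39 min
Fri: 11:28 AM–6:37 PM = 7 h 9 min; less 30 min break → 6 h 39 min
Sat: 10:09 AM–5:23 PM = 7 h 14 min
Sun: 10:03 AM–3:00 PM = 4 h 57 min; less 30 min break → 4 h 27 min
Total: 4 h 39 min + 5 h 31 min + 6 h 56 min + 10 h 39 min + 6 h 39 min + 7 h 14 min + 4 h 27 min = 46 h 5 min.

46 h 5 min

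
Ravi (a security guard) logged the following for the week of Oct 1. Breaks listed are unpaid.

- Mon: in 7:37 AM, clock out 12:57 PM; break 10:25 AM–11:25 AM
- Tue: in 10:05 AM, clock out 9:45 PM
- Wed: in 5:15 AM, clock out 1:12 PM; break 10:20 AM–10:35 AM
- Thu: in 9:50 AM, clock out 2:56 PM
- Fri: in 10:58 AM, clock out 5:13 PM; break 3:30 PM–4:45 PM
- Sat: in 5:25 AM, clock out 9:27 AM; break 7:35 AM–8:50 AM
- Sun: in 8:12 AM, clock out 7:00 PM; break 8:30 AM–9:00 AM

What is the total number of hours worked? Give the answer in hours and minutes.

46 h 53 min

Mon: 7:37 AM–12:57 PM = 5 h 20 min; less 60 min break → 4 h 20 min
Tue: 10:05 AM–9:45 PM = 11 h 40 min
Wed: 5:15 AM–1:12 PM = 7 h 57 min; less 15 min break → 7 h 42 min
Thu: 9:50 AM–2:56 PM = 5 h 6 min
Fri: 10:58 AM–5:13 PM = 6 h 15 min; less 75 min break → 5 h 0 min
Sat: 5:25 AM–9:27 AM = 4 h 2 min; less 75 min break → 2 h 47 min
Sun: 8:12 AM–7:00 PM = 10 h 48 min; less 30 min break → 10 h 18 min
Total: 4 h 20 min + 11 h 40 min + 7 h 42 min + 5 h 6 min + 5 h 0 min + 2 h 47 min + 10 h 18 min = 46 h 53 min.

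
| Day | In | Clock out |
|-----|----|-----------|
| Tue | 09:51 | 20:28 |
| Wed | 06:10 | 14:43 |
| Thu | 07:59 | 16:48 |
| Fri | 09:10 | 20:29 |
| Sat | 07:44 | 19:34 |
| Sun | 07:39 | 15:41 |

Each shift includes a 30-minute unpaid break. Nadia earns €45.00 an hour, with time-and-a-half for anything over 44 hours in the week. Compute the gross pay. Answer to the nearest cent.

€2801.25

Tue: 09:51–20:28 = 10 h 37 min; less 30 min break → 10 h 7 min
Wed: 06:10–14:43 = 8 h 33 min; less 30 min break → 8 h 3 min
Thu: 07:59–16:48 = 8 h 49 min; less 30 min break → 8 h 19 min
Fri: 09:10–20:29 = 11 h 19 min; less 30 min break → 10 h 49 min
Sat: 07:44–19:34 = 11 h 50 min; less 30 min break → 11 h 20 min
Sun: 07:39–15:41 = 8 h 2 min; less 30 min break → 7 h 32 min
Total worked: 56 h 10 min = 3370 min.
Regular 44 h 0 min = 2640 min at €45.00/h; overtime 12 h 10 min = 730 min at €67.50/h.
Pay = (2640 × €45.00 + 730 × €67.50) ÷ 60 = €2801.25.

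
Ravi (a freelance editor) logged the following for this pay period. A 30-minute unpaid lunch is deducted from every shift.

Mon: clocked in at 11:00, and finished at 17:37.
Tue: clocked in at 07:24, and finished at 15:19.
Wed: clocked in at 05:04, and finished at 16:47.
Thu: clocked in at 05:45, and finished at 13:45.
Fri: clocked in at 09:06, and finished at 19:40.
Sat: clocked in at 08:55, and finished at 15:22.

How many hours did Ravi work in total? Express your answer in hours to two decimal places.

Mon: 11:00–17:37 = 6 h 37 min; less 30 min break → 6 h 7 min
Tue: 07:24–15:19 = 7 h 55 min; less 30 min break → 7 h 25 min
Wed: 05:04–16:47 = 11 h 43 min; less 30 min break → 11 h 13 min
Thu: 05:45–13:45 = 8 h 0 min; less 30 min break → 7 h 30 min
Fri: 09:06–19:40 = 10 h 34 min; less 30 min break → 10 h 4 min
Sat: 08:55–15:22 = 6 h 27 min; less 30 min break → 5 h 57 min
Total: 6 h 7 min + 7 h 25 min + 11 h 13 min + 7 h 30 min + 10 h 4 min + 5 h 57 min = 48 h 16 min.

48.27 hours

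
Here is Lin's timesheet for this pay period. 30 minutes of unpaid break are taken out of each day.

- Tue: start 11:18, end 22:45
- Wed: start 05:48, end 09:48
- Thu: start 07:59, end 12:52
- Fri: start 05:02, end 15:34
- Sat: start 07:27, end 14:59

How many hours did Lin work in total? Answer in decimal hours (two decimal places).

35.90 hours

Tue: 11:18–22:45 = 11 h 27 min; less 30 min break → 10 h 57 min
Wed: 05:48–09:48 = 4 h 0 min; less 30 min break → 3 h 30 min
Thu: 07:59–12:52 = 4 h 53 min; less 30 min break → 4 h 23 min
Fri: 05:02–15:34 = 10 h 32 min; less 30 min break → 10 h 2 min
Sat: 07:27–14:59 = 7 h 32 min; less 30 min break → 7 h 2 min
Total: 10 h 57 min + 3 h 30 min + 4 h 23 min + 10 h 2 min + 7 h 2 min = 35 h 54 min.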